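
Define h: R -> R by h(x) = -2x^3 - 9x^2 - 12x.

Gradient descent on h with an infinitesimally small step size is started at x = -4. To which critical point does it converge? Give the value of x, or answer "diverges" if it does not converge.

h'(x) = -6(x + 1)(x + 2), so h'(-4) = -36.
Gradient descent moves in the -h' direction, i.e. x is increasing.
The nearest critical point in that direction is x = -2, where h'' = 6 > 0 (a local minimum). The iterate converges there.

-2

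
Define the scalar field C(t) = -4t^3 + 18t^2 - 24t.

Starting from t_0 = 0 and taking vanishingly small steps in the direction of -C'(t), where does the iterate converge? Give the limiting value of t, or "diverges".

1

C'(t) = -12(t - 2)(t - 1), so C'(0) = -24.
Gradient descent moves in the -C' direction, i.e. t is increasing.
The nearest critical point in that direction is t = 1, where C'' = 12 > 0 (a local minimum). The iterate converges there.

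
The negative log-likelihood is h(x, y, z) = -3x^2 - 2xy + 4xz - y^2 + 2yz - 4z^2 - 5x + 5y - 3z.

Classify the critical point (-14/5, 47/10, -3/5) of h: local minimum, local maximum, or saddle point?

local maximum

The Hessian is constant: H = [[-6, -2, 4], [-2, -2, 2], [4, 2, -8]].
Leading principal minors: Δ₁ = -6, Δ₂ = 8, Δ₃ = -40.
The minors alternate sign starting negative (−, +, −), so H is negative definite: a local maximum.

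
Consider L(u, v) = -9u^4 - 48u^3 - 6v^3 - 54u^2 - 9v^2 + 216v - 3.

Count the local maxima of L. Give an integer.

2

L separates as a function of u plus a function of v, so ∇L=0 decouples.
∂L/∂u = -36u(u + 1)(u + 3) = 0 at u ∈ {-3, -1, 0}; ∂L/∂v = -18(v - 3)(v + 4) = 0 at v ∈ {-4, 3}.
The Hessian is diagonal: diag(L_uu, L_vv). Second derivatives: L_uu(-3)=-216, L_uu(-1)=72, L_uu(0)=-108; L_vv(-4)=126, L_vv(3)=-126.
Local maxima occur where both diagonal entries negative: (-3, 3), (0, 3). Count: 2.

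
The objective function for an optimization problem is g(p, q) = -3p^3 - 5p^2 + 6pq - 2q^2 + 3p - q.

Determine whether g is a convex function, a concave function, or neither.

neither

The term -3p^3 is cubic, so the Hessian is not constant.
∂²g/∂p² = -18p - 10, which takes both signs as p varies (negative for sufficiently large p). A diagonal entry of the Hessian changing sign means the Hessian is neither positive- nor negative-semidefinite on all of R^2.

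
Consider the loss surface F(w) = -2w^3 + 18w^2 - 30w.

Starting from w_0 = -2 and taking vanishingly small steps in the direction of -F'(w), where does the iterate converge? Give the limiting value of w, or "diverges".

1

F'(w) = -6(w - 5)(w - 1), so F'(-2) = -126.
Gradient descent moves in the -F' direction, i.e. w is increasing.
The nearest critical point in that direction is w = 1, where F'' = 24 > 0 (a local minimum). The iterate converges there.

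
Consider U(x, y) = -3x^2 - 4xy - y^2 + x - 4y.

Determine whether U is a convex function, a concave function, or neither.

neither

U is quadratic, so its Hessian is the constant matrix H = [[-6, -4], [-4, -2]].
det(H) = -4, tr(H) = -8.
det(H) < 0, so H is indefinite: neither convex nor concave.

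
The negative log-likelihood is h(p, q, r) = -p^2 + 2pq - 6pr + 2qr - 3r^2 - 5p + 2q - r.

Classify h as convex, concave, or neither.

h is quadratic, so its Hessian is the constant matrix H = [[-2, 2, -6], [2, 0, 2], [-6, 2, -6]].
Leading principal minors: -2, -4, -16.
Neither pattern holds ⇒ H is indefinite ⇒ neither convex nor concave.

neither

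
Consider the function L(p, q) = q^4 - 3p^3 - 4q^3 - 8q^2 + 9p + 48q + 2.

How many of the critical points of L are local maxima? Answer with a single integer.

L separates as a function of p plus a function of q, so ∇L=0 decouples.
∂L/∂p = -9(p - 1)(p + 1) = 0 at p ∈ {-1, 1}; ∂L/∂q = 4(q - 3)(q - 2)(q + 2) = 0 at q ∈ {-2, 2, 3}.
The Hessian is diagonal: diag(L_pp, L_qq). Second derivatives: L_pp(-1)=18, L_pp(1)=-18; L_qq(-2)=80, L_qq(2)=-16, L_qq(3)=20.
Local maxima occur where both diagonal entries negative: (1, 2). Count: 1.

1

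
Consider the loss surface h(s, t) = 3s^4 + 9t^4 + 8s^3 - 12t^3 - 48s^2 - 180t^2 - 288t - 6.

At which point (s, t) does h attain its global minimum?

(-4, 4)

h(s,t) separates as P(s) + Q(t) − 6, so its minimum is min P + min Q − 6.
P'(s) = 12s(s - 2)(s + 4) vanishes at s ∈ {-4, 0, 2}; Q'(t) = 36(t - 4)(t + 1)(t + 2) vanishes at t ∈ {-2, -1, 4}.
Local minima of P (where P''>0): P(-4)=-512, P(2)=-80. Local minima of Q: Q(-2)=96, Q(4)=-2496.
So the global minimum of h is P(-4) + Q(4) − 6 = -512 − 2496 − 6 = -3014, attained at (-4, 4).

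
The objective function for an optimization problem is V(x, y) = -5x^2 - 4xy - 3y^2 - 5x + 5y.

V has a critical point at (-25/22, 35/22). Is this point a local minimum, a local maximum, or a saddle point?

local maximum

The Hessian of V is constant: H = [[-10, -4], [-4, -6]].
det(H) = (-10)·(-6) − (-4)² = 44.
det(H) > 0 and tr(H) = -16 < 0, so H is negative definite and the point is a local maximum.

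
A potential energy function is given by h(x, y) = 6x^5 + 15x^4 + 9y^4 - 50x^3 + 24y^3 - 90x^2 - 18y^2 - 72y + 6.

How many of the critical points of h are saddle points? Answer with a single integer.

6

h separates as a function of x plus a function of y, so ∇h=0 decouples.
∂h/∂x = 30x(x - 2)(x + 1)(x + 3) = 0 at x ∈ {-3, -1, 0, 2}; ∂h/∂y = 36(y - 1)(y + 1)(y + 2) = 0 at y ∈ {-2, -1, 1}.
The Hessian is diagonal: diag(h_xx, h_yy). Second derivatives: h_xx(-3)=-900, h_xx(-1)=180, h_xx(0)=-180, h_xx(2)=900; h_yy(-2)=108, h_yy(-1)=-72, h_yy(1)=216.
Saddle points occur where the two diagonal entries have opposite signs: (-3, -2), (-3, 1), (-1, -1), (0, -2), (0, 1), (2, -1). Count: 6.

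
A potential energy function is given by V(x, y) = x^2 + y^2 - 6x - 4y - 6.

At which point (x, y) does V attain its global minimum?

(3, 2)

V(x,y) separates as P(x) + Q(y) − 6, so its minimum is min P + min Q − 6.
P'(x) = 2x - 6 vanishes at x ∈ {3}; Q'(y) = 2y - 4 vanishes at y ∈ {2}.
Local minima of P (where P''>0): P(3)=-9. Local minima of Q: Q(2)=-4.
So the global minimum of V is P(3) + Q(2) − 6 = -9 − 4 − 6 = -19, attained at (3, 2).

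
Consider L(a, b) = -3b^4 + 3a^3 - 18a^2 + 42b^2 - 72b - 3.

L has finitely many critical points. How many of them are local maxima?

2

L separates as a function of a plus a function of b, so ∇L=0 decouples.
∂L/∂a = 9a(a - 4) = 0 at a ∈ {0, 4}; ∂L/∂b = -12(b - 2)(b - 1)(b + 3) = 0 at b ∈ {-3, 1, 2}.
The Hessian is diagonal: diag(L_aa, L_bb). Second derivatives: L_aa(0)=-36, L_aa(4)=36; L_bb(-3)=-240, L_bb(1)=48, L_bb(2)=-60.
Local maxima occur where both diagonal entries negative: (0, -3), (0, 2). Count: 2.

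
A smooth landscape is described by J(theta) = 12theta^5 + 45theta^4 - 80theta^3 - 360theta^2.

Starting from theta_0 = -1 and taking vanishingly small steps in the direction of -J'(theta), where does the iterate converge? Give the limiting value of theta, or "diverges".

-2

J'(theta) = 60theta(theta - 2)(theta + 2)(theta + 3), so J'(-1) = 360.
Gradient descent moves in the -J' direction, i.e. theta is decreasing.
The nearest critical point in that direction is theta = -2, where J'' = 480 > 0 (a local minimum). The iterate converges there.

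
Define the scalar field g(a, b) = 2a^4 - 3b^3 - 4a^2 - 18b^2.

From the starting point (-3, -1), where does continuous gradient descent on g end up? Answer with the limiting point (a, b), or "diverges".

g is separable, so gradient descent decouples: a follows -∂g/∂a, b follows -∂g/∂b.
∂g/∂a = 8a(a - 1)(a + 1); at a=-3 this is -192, so a increases.
∂g/∂b = -9b(b + 4); at b=-1 this is 27, so b decreases.
a converges to its nearest critical value -1 (a local min of the a-part); b converges to -4. The iterate converges to (-1, -4).

(-1, -4)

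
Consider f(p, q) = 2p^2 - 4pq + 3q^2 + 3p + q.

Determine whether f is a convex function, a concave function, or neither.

f is quadratic, so its Hessian is the constant matrix H = [[4, -4], [-4, 6]].
det(H) = 8, tr(H) = 10.
det(H) > 0 and tr(H) > 0, so H is positive definite everywhere: convex.

convex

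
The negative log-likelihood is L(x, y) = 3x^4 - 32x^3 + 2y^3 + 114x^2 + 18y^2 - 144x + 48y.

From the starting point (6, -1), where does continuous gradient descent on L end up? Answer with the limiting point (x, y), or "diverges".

(4, -2)

L is separable, so gradient descent decouples: x follows -∂L/∂x, y follows -∂L/∂y.
∂L/∂x = 12(x - 4)(x - 3)(x - 1); at x=6 this is 360, so x decreases.
∂L/∂y = 6(y + 2)(y + 4); at y=-1 this is 18, so y decreases.
x converges to its nearest critical value 4 (a local min of the x-part); y converges to -2. The iterate converges to (4, -2).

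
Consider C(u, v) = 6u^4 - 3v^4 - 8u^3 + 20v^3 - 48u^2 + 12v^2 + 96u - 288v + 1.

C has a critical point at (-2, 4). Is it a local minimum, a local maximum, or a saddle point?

The mixed partial ∂²C/∂u∂v is 0, so the Hessian at any point is diag(C_uu, C_vv) = diag(24(3u^2 - 2u - 4), 12(-3v^2 + 10v + 2)).
At (-2, 4): H = diag(288, -72).
The eigenvalues have opposite signs, so H is indefinite: a saddle point.

saddle point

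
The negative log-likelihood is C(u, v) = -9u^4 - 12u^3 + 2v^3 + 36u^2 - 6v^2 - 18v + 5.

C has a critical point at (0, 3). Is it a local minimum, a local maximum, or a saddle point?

local minimum

The mixed partial ∂²C/∂u∂v is 0, so the Hessian at any point is diag(C_uu, C_vv) = diag(36(-3u^2 - 2u + 2), 12(v - 1)).
At (0, 3): H = diag(72, 24).
Both eigenvalues are positive, so H is positive definite: a local minimum.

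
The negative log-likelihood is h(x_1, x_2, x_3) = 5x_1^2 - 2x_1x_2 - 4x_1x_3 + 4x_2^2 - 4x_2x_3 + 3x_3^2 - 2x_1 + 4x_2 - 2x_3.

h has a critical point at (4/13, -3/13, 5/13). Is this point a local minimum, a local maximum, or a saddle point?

The Hessian is constant: H = [[10, -2, -4], [-2, 8, -4], [-4, -4, 6]].
Leading principal minors: Δ₁ = 10, Δ₂ = 76, Δ₃ = 104.
All leading minors are positive, so H is positive definite: a local minimum.

local minimum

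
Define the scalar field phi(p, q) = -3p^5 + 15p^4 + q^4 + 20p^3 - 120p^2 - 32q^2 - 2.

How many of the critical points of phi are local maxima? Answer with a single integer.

2

phi separates as a function of p plus a function of q, so ∇phi=0 decouples.
∂phi/∂p = -15p(p - 4)(p - 2)(p + 2) = 0 at p ∈ {-2, 0, 2, 4}; ∂phi/∂q = 4q(q - 4)(q + 4) = 0 at q ∈ {-4, 0, 4}.
The Hessian is diagonal: diag(phi_pp, phi_qq). Second derivatives: phi_pp(-2)=720, phi_pp(0)=-240, phi_pp(2)=240, phi_pp(4)=-720; phi_qq(-4)=128, phi_qq(0)=-64, phi_qq(4)=128.
Local maxima occur where both diagonal entries negative: (0, 0), (4, 0). Count: 2.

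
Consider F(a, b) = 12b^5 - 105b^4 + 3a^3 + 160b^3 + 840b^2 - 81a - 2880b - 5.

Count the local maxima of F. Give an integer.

2

F separates as a function of a plus a function of b, so ∇F=0 decouples.
∂F/∂a = 9(a - 3)(a + 3) = 0 at a ∈ {-3, 3}; ∂F/∂b = 60(b - 4)(b - 3)(b - 2)(b + 2) = 0 at b ∈ {-2, 2, 3, 4}.
The Hessian is diagonal: diag(F_aa, F_bb). Second derivatives: F_aa(-3)=-54, F_aa(3)=54; F_bb(-2)=-7200, F_bb(2)=480, F_bb(3)=-300, F_bb(4)=720.
Local maxima occur where both diagonal entries negative: (-3, -2), (-3, 3). Count: 2.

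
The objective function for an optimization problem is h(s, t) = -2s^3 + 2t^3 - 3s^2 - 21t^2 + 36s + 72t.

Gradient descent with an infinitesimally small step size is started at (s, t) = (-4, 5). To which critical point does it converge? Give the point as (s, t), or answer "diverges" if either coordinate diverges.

(-3, 4)

h is separable, so gradient descent decouples: s follows -∂h/∂s, t follows -∂h/∂t.
∂h/∂s = -6(s - 2)(s + 3); at s=-4 this is -36, so s increases.
∂h/∂t = 6(t - 4)(t - 3); at t=5 this is 12, so t decreases.
s converges to its nearest critical value -3 (a local min of the s-part); t converges to 4. The iterate converges to (-3, 4).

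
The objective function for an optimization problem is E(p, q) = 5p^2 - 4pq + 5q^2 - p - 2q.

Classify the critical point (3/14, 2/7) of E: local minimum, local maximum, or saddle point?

The Hessian of E is constant: H = [[10, -4], [-4, 10]].
det(H) = 10·10 − (-4)² = 84.
det(H) > 0 and tr(H) = 20 > 0, so H is positive definite and the point is a local minimum.

local minimum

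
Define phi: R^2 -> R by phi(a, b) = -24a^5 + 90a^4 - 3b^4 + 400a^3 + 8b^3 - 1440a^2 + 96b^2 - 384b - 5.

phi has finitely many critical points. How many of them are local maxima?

phi separates as a function of a plus a function of b, so ∇phi=0 decouples.
∂phi/∂a = -120a(a - 4)(a - 2)(a + 3) = 0 at a ∈ {-3, 0, 2, 4}; ∂phi/∂b = -12(b - 4)(b - 2)(b + 4) = 0 at b ∈ {-4, 2, 4}.
The Hessian is diagonal: diag(phi_aa, phi_bb). Second derivatives: phi_aa(-3)=12600, phi_aa(0)=-2880, phi_aa(2)=2400, phi_aa(4)=-6720; phi_bb(-4)=-576, phi_bb(2)=144, phi_bb(4)=-192.
Local maxima occur where both diagonal entries negative: (0, -4), (0, 4), (4, -4), (4, 4). Count: 4.

4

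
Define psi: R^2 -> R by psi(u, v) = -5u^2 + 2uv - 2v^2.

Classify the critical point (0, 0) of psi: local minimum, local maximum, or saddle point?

local maximum

The Hessian of psi is constant: H = [[-10, 2], [2, -4]].
det(H) = (-10)·(-4) − 2² = 36.
det(H) > 0 and tr(H) = -14 < 0, so H is negative definite and the point is a local maximum.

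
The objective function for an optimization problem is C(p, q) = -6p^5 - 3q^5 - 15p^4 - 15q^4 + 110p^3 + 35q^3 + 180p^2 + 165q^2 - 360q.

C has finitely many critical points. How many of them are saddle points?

8

C separates as a function of p plus a function of q, so ∇C=0 decouples.
∂C/∂p = -30p(p - 3)(p + 1)(p + 4) = 0 at p ∈ {-4, -1, 0, 3}; ∂C/∂q = -15(q - 2)(q - 1)(q + 3)(q + 4) = 0 at q ∈ {-4, -3, 1, 2}.
The Hessian is diagonal: diag(C_pp, C_qq). Second derivatives: C_pp(-4)=2520, C_pp(-1)=-360, C_pp(0)=360, C_pp(3)=-2520; C_qq(-4)=450, C_qq(-3)=-300, C_qq(1)=300, C_qq(2)=-450.
Saddle points occur where the two diagonal entries have opposite signs: (-4, -3), (-4, 2), (-1, -4), (-1, 1), (0, -3), (0, 2), (3, -4), (3, 1). Count: 8.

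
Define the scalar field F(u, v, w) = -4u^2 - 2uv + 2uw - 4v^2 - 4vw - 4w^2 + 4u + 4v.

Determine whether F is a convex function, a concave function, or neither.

concave

F is quadratic, so its Hessian is the constant matrix H = [[-8, -2, 2], [-2, -8, -4], [2, -4, -8]].
Leading principal minors: -8, 60, -288.
Signs alternate −, +, − ⇒ H ≺ 0 ⇒ concave.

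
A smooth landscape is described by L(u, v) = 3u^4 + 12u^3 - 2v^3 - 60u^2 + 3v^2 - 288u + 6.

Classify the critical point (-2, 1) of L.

local maximum

The mixed partial ∂²L/∂u∂v is 0, so the Hessian at any point is diag(L_uu, L_vv) = diag(12(3u^2 + 6u - 10), 6(-2v + 1)).
At (-2, 1): H = diag(-120, -6).
Both eigenvalues are negative, so H is negative definite: a local maximum.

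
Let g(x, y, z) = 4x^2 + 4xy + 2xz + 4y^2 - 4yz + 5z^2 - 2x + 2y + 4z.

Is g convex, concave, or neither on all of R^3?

g is quadratic, so its Hessian is the constant matrix H = [[8, 4, 2], [4, 8, -4], [2, -4, 10]].
Leading principal minors: 8, 48, 256.
All positive ⇒ H ≻ 0 ⇒ convex.

convex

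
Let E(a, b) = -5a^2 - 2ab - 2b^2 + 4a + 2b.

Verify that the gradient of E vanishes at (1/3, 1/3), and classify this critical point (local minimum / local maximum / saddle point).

∇E = (-10a - 2b + 4, -2a - 4b + 2); substituting (1/3, 1/3) gives ∇E = (0, 0), so (1/3, 1/3) is indeed a critical point.
The Hessian of E is constant: H = [[-10, -2], [-2, -4]].
det(H) = (-10)·(-4) − (-2)² = 36.
det(H) > 0 and tr(H) = -14 < 0, so H is negative definite and the point is a local maximum.

local maximum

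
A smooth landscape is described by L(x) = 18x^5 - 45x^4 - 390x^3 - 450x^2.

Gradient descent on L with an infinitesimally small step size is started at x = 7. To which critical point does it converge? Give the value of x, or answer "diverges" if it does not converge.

L'(x) = 90x(x - 5)(x + 1)(x + 2), so L'(7) = 90720.
Gradient descent moves in the -L' direction, i.e. x is decreasing.
The nearest critical point in that direction is x = 5, where L'' = 18900 > 0 (a local minimum). The iterate converges there.

5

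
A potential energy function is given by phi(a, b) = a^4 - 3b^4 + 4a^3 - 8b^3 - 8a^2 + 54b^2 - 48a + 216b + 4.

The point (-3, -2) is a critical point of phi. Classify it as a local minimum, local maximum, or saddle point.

The mixed partial ∂²phi/∂a∂b is 0, so the Hessian at any point is diag(phi_aa, phi_bb) = diag(4(3a^2 + 6a - 4), 12(-3b^2 - 4b + 9)).
At (-3, -2): H = diag(20, 60).
Both eigenvalues are positive, so H is positive definite: a local minimum.

local minimum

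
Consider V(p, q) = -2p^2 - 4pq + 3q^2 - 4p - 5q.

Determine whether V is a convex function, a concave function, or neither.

neither

V is quadratic, so its Hessian is the constant matrix H = [[-4, -4], [-4, 6]].
det(H) = -40, tr(H) = 2.
det(H) < 0, so H is indefinite: neither convex nor concave.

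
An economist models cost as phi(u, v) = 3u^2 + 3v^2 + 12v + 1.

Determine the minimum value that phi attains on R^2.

phi(u,v) separates as P(u) + Q(v) + 1, so its minimum is min P + min Q + 1.
P'(u) = 6u vanishes at u ∈ {0}; Q'(v) = 6v + 12 vanishes at v ∈ {-2}.
Local minima of P (where P''>0): P(0)=0. Local minima of Q: Q(-2)=-12.
So the global minimum of phi is P(0) + Q(-2) + 1 = 0 − 12 + 1 = -11, attained at (0, -2).

-11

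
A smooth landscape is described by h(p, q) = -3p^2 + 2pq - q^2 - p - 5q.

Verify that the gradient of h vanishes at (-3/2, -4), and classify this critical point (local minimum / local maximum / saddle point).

local maximum

∇h = (-6p + 2q - 1, 2p - 2q - 5); substituting (-3/2, -4) gives ∇h = (0, 0), so (-3/2, -4) is indeed a critical point.
The Hessian of h is constant: H = [[-6, 2], [2, -2]].
det(H) = (-6)·(-2) − 2² = 8.
det(H) > 0 and tr(H) = -8 < 0, so H is negative definite and the point is a local maximum.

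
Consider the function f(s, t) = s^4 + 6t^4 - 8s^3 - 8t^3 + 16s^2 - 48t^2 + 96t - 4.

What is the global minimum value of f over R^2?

-228

f(s,t) separates as P(s) + Q(t) − 4, so its minimum is min P + min Q − 4.
P'(s) = 4s(s - 4)(s - 2) vanishes at s ∈ {0, 2, 4}; Q'(t) = 24(t - 2)(t - 1)(t + 2) vanishes at t ∈ {-2, 1, 2}.
Local minima of P (where P''>0): P(0)=0, P(4)=0. Local minima of Q: Q(-2)=-224, Q(2)=32.
So the global minimum of f is P(0) + Q(-2) − 4 = 0 − 224 − 4 = -228, attained at (0, -2).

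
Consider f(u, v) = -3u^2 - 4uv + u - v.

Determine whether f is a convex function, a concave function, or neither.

neither

f is quadratic, so its Hessian is the constant matrix H = [[-6, -4], [-4, 0]].
det(H) = -16, tr(H) = -6.
det(H) < 0, so H is indefinite: neither convex nor concave.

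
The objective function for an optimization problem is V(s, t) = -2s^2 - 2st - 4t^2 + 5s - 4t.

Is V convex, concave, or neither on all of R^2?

concave

V is quadratic, so its Hessian is the constant matrix H = [[-4, -2], [-2, -8]].
det(H) = 28, tr(H) = -12.
det(H) > 0 and tr(H) < 0, so H is negative definite everywhere: concave.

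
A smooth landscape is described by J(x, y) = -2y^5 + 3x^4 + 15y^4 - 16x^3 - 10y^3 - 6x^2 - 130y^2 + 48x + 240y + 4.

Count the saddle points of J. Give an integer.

6

J separates as a function of x plus a function of y, so ∇J=0 decouples.
∂J/∂x = 12(x - 4)(x - 1)(x + 1) = 0 at x ∈ {-1, 1, 4}; ∂J/∂y = -10(y - 4)(y - 3)(y - 1)(y + 2) = 0 at y ∈ {-2, 1, 3, 4}.
The Hessian is diagonal: diag(J_xx, J_yy). Second derivatives: J_xx(-1)=120, J_xx(1)=-72, J_xx(4)=180; J_yy(-2)=900, J_yy(1)=-180, J_yy(3)=100, J_yy(4)=-180.
Saddle points occur where the two diagonal entries have opposite signs: (-1, 1), (-1, 4), (1, -2), (1, 3), (4, 1), (4, 4). Count: 6.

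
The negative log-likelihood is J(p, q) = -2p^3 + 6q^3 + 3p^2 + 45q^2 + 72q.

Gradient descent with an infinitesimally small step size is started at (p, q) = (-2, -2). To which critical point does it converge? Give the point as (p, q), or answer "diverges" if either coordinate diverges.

J is separable, so gradient descent decouples: p follows -∂J/∂p, q follows -∂J/∂q.
∂J/∂p = -6p(p - 1); at p=-2 this is -36, so p increases.
∂J/∂q = 18(q + 1)(q + 4); at q=-2 this is -36, so q increases.
p converges to its nearest critical value 0 (a local min of the p-part); q converges to -1. The iterate converges to (0, -1).

(0, -1)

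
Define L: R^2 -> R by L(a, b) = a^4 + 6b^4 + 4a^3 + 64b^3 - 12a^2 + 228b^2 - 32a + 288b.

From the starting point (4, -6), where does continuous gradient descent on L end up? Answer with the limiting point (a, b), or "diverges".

(2, -4)

L is separable, so gradient descent decouples: a follows -∂L/∂a, b follows -∂L/∂b.
∂L/∂a = 4(a - 2)(a + 1)(a + 4); at a=4 this is 320, so a decreases.
∂L/∂b = 24(b + 1)(b + 3)(b + 4); at b=-6 this is -720, so b increases.
a converges to its nearest critical value 2 (a local min of the a-part); b converges to -4. The iterate converges to (2, -4).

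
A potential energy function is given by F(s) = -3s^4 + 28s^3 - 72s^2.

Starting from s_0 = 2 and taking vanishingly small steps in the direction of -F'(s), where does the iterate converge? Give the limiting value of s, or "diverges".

3

F'(s) = -12s(s - 4)(s - 3), so F'(2) = -48.
Gradient descent moves in the -F' direction, i.e. s is increasing.
The nearest critical point in that direction is s = 3, where F'' = 36 > 0 (a local minimum). The iterate converges there.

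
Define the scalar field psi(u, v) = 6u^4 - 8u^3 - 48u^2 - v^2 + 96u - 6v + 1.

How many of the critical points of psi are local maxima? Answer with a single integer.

1

psi separates as a function of u plus a function of v, so ∇psi=0 decouples.
∂psi/∂u = 24(u - 2)(u - 1)(u + 2) = 0 at u ∈ {-2, 1, 2}; ∂psi/∂v = -2(v + 3) = 0 at v ∈ {-3}.
The Hessian is diagonal: diag(psi_uu, psi_vv). Second derivatives: psi_uu(-2)=288, psi_uu(1)=-72, psi_uu(2)=96; psi_vv(-3)=-2.
Local maxima occur where both diagonal entries negative: (1, -3). Count: 1.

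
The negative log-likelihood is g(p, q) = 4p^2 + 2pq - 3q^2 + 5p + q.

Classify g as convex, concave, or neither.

g is quadratic, so its Hessian is the constant matrix H = [[8, 2], [2, -6]].
det(H) = -52, tr(H) = 2.
det(H) < 0, so H is indefinite: neither convex nor concave.

neither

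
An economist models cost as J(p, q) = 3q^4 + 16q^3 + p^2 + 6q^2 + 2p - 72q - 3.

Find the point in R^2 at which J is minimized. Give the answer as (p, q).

J(p,q) separates as A(p) + B(q) − 3, so its minimum is min A + min B − 3.
A'(p) = 2p + 2 vanishes at p ∈ {-1}; B'(q) = 12(q - 1)(q + 2)(q + 3) vanishes at q ∈ {-3, -2, 1}.
Local minima of A (where A''>0): A(-1)=-1. Local minima of B: B(-3)=81, B(1)=-47.
So the global minimum of J is A(-1) + B(1) − 3 = -1 − 47 − 3 = -51, attained at (-1, 1).

(-1, 1)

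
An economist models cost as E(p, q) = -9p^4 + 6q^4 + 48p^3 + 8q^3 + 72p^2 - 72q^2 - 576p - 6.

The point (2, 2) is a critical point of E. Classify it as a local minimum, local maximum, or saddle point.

local minimum

The mixed partial ∂²E/∂p∂q is 0, so the Hessian at any point is diag(E_pp, E_qq) = diag(36(-3p^2 + 8p + 4), 24(3q^2 + 2q - 6)).
At (2, 2): H = diag(288, 240).
Both eigenvalues are positive, so H is positive definite: a local minimum.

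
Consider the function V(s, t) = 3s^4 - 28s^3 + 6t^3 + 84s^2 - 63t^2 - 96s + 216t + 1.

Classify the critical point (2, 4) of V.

saddle point

The mixed partial ∂²V/∂s∂t is 0, so the Hessian at any point is diag(V_ss, V_tt) = diag(12(3s^2 - 14s + 14), 18(2t - 7)).
At (2, 4): H = diag(-24, 18).
The eigenvalues have opposite signs, so H is indefinite: a saddle point.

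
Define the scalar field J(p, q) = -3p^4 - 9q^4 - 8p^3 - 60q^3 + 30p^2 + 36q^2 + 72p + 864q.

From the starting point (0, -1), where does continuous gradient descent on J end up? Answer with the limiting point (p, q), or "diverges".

(-1, -3)

J is separable, so gradient descent decouples: p follows -∂J/∂p, q follows -∂J/∂q.
∂J/∂p = -12(p - 2)(p + 1)(p + 3); at p=0 this is 72, so p decreases.
∂J/∂q = -36(q - 2)(q + 3)(q + 4); at q=-1 this is 648, so q decreases.
p converges to its nearest critical value -1 (a local min of the p-part); q converges to -3. The iterate converges to (-1, -3).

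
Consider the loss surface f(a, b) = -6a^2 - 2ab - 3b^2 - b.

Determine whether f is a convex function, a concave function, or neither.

f is quadratic, so its Hessian is the constant matrix H = [[-12, -2], [-2, -6]].
det(H) = 68, tr(H) = -18.
det(H) > 0 and tr(H) < 0, so H is negative definite everywhere: concave.

concave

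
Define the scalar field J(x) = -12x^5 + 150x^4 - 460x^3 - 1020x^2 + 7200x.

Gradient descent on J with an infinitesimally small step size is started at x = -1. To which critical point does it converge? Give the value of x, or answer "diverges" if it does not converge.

J'(x) = -60(x - 5)(x - 4)(x - 3)(x + 2), so J'(-1) = 7200.
Gradient descent moves in the -J' direction, i.e. x is decreasing.
The nearest critical point in that direction is x = -2, where J'' = 12600 > 0 (a local minimum). The iterate converges there.

-2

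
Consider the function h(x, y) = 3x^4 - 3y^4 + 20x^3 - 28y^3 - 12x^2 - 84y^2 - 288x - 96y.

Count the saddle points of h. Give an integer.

h separates as a function of x plus a function of y, so ∇h=0 decouples.
∂h/∂x = 12(x - 2)(x + 3)(x + 4) = 0 at x ∈ {-4, -3, 2}; ∂h/∂y = -12(y + 1)(y + 2)(y + 4) = 0 at y ∈ {-4, -2, -1}.
The Hessian is diagonal: diag(h_xx, h_yy). Second derivatives: h_xx(-4)=72, h_xx(-3)=-60, h_xx(2)=360; h_yy(-4)=-72, h_yy(-2)=24, h_yy(-1)=-36.
Saddle points occur where the two diagonal entries have opposite signs: (-4, -4), (-4, -1), (-3, -2), (2, -4), (2, -1). Count: 5.

5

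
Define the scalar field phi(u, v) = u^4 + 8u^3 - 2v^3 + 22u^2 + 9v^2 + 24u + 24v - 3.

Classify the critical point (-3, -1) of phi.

local minimum

The mixed partial ∂²phi/∂u∂v is 0, so the Hessian at any point is diag(phi_uu, phi_vv) = diag(4(3u^2 + 12u + 11), 6(-2v + 3)).
At (-3, -1): H = diag(8, 30).
Both eigenvalues are positive, so H is positive definite: a local minimum.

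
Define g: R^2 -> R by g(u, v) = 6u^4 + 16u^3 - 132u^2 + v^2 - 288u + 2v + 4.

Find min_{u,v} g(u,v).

-1131

g(u,v) separates as P(u) + Q(v) + 4, so its minimum is min P + min Q + 4.
P'(u) = 24(u - 3)(u + 1)(u + 4) vanishes at u ∈ {-4, -1, 3}; Q'(v) = 2v + 2 vanishes at v ∈ {-1}.
Local minima of P (where P''>0): P(-4)=-448, P(3)=-1134. Local minima of Q: Q(-1)=-1.
So the global minimum of g is P(3) + Q(-1) + 4 = -1134 − 1 + 4 = -1131, attained at (3, -1).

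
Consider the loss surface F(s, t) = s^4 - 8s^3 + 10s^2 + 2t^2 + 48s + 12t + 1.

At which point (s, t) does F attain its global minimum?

(-1, -3)

F(s,t) separates as P(s) + Q(t) + 1, so its minimum is min P + min Q + 1.
P'(s) = 4(s - 4)(s - 3)(s + 1) vanishes at s ∈ {-1, 3, 4}; Q'(t) = 4(t + 3) vanishes at t ∈ {-3}.
Local minima of P (where P''>0): P(-1)=-29, P(4)=96. Local minima of Q: Q(-3)=-18.
So the global minimum of F is P(-1) + Q(-3) + 1 = -29 − 18 + 1 = -46, attained at (-1, -3).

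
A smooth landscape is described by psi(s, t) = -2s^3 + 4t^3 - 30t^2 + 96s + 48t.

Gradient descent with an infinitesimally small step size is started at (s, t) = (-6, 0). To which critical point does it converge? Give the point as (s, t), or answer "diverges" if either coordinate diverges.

diverges

psi is separable, so gradient descent decouples: s follows -∂psi/∂s, t follows -∂psi/∂t.
∂psi/∂s = -6(s - 4)(s + 4); at s=-6 this is -120, so s increases.
∂psi/∂t = 12(t - 4)(t - 1); at t=0 this is 48, so t decreases.
The t-coordinate has no critical point in that direction and runs off to infinity.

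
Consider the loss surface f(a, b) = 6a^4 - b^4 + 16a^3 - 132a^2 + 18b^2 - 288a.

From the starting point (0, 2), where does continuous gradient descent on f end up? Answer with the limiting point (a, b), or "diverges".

(3, 0)

f is separable, so gradient descent decouples: a follows -∂f/∂a, b follows -∂f/∂b.
∂f/∂a = 24(a - 3)(a + 1)(a + 4); at a=0 this is -288, so a increases.
∂f/∂b = -4b(b - 3)(b + 3); at b=2 this is 40, so b decreases.
a converges to its nearest critical value 3 (a local min of the a-part); b converges to 0. The iterate converges to (3, 0).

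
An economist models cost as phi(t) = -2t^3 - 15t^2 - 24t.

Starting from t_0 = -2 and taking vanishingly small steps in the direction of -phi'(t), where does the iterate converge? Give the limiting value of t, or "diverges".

phi'(t) = -6(t + 1)(t + 4), so phi'(-2) = 12.
Gradient descent moves in the -phi' direction, i.e. t is decreasing.
The nearest critical point in that direction is t = -4, where phi'' = 18 > 0 (a local minimum). The iterate converges there.

-4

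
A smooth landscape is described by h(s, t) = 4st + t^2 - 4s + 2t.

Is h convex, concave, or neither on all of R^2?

neither

h is quadratic, so its Hessian is the constant matrix H = [[0, 4], [4, 2]].
det(H) = -16, tr(H) = 2.
det(H) < 0, so H is indefinite: neither convex nor concave.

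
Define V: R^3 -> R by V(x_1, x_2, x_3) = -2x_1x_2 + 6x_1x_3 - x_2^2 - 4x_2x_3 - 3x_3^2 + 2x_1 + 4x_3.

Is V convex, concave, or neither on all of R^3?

neither

V is quadratic, so its Hessian is the constant matrix H = [[0, -2, 6], [-2, -2, -4], [6, -4, -6]].
Leading principal minors: 0, -4, 192.
Neither pattern holds ⇒ H is indefinite ⇒ neither convex nor concave.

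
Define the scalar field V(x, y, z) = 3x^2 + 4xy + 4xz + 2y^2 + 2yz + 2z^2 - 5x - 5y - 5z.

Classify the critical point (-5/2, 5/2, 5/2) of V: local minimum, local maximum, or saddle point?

local minimum

The Hessian is constant: H = [[6, 4, 4], [4, 4, 2], [4, 2, 4]].
Leading principal minors: Δ₁ = 6, Δ₂ = 8, Δ₃ = 8.
All leading minors are positive, so H is positive definite: a local minimum.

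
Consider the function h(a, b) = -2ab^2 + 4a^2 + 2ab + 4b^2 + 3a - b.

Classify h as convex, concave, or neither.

neither

The term -2ab^2 is cubic, so the Hessian is not constant.
∂²h/∂b² = -4a + 8, which takes both signs as a varies (negative for sufficiently large a). A diagonal entry of the Hessian changing sign means the Hessian is neither positive- nor negative-semidefinite on all of R^2.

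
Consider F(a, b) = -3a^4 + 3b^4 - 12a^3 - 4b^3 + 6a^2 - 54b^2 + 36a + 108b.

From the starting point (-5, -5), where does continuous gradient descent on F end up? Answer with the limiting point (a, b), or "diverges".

F is separable, so gradient descent decouples: a follows -∂F/∂a, b follows -∂F/∂b.
∂F/∂a = -12(a - 1)(a + 1)(a + 3); at a=-5 this is 576, so a decreases.
∂F/∂b = 12(b - 3)(b - 1)(b + 3); at b=-5 this is -1152, so b increases.
The a-coordinate has no critical point in that direction and runs off to infinity.

diverges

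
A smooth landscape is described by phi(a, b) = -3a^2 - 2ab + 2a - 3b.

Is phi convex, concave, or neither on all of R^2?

neither

phi is quadratic, so its Hessian is the constant matrix H = [[-6, -2], [-2, 0]].
det(H) = -4, tr(H) = -6.
det(H) < 0, so H is indefinite: neither convex nor concave.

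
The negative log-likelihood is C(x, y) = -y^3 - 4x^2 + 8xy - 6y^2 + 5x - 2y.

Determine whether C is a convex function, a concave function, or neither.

neither

The term -y^3 is cubic, so the Hessian is not constant.
∂²C/∂y² = -6y - 12, which takes both signs as y varies (negative for sufficiently large y). A diagonal entry of the Hessian changing sign means the Hessian is neither positive- nor negative-semidefinite on all of R^2.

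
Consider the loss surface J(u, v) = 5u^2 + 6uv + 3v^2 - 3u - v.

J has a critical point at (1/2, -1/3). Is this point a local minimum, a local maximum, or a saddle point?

local minimum

The Hessian of J is constant: H = [[10, 6], [6, 6]].
det(H) = 10·6 − 6² = 24.
det(H) > 0 and tr(H) = 16 > 0, so H is positive definite and the point is a local minimum.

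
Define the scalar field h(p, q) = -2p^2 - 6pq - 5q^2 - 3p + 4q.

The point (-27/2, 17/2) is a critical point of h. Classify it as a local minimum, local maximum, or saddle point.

The Hessian of h is constant: H = [[-4, -6], [-6, -10]].
det(H) = (-4)·(-10) − (-6)² = 4.
det(H) > 0 and tr(H) = -14 < 0, so H is negative definite and the point is a local maximum.

local maximum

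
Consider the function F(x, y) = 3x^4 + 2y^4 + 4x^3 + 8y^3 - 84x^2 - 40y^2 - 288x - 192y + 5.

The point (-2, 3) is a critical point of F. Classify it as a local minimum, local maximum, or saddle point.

saddle point

The mixed partial ∂²F/∂x∂y is 0, so the Hessian at any point is diag(F_xx, F_yy) = diag(12(3x^2 + 2x - 14), 8(3y^2 + 6y - 10)).
At (-2, 3): H = diag(-72, 280).
The eigenvalues have opposite signs, so H is indefinite: a saddle point.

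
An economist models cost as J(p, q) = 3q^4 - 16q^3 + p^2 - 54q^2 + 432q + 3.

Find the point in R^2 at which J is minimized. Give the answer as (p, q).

J(p,q) separates as A(p) + B(q) + 3, so its minimum is min A + min B + 3.
A'(p) = 2p vanishes at p ∈ {0}; B'(q) = 12(q - 4)(q - 3)(q + 3) vanishes at q ∈ {-3, 3, 4}.
Local minima of A (where A''>0): A(0)=0. Local minima of B: B(-3)=-1107, B(4)=608.
So the global minimum of J is A(0) + B(-3) + 3 = 0 − 1107 + 3 = -1104, attained at (0, -3).

(0, -3)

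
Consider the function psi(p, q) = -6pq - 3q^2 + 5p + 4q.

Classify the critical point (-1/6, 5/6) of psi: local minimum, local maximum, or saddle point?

saddle point

The Hessian of psi is constant: H = [[0, -6], [-6, -6]].
det(H) = 0·(-6) − (-6)² = -36.
Since det(H) < 0, H is indefinite and the critical point is a saddle point.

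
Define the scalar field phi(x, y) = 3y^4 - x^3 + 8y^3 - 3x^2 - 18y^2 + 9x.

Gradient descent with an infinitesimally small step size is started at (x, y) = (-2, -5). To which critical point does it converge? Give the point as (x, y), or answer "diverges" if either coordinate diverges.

(-3, -3)

phi is separable, so gradient descent decouples: x follows -∂phi/∂x, y follows -∂phi/∂y.
∂phi/∂x = -3(x - 1)(x + 3); at x=-2 this is 9, so x decreases.
∂phi/∂y = 12y(y - 1)(y + 3); at y=-5 this is -720, so y increases.
x converges to its nearest critical value -3 (a local min of the x-part); y converges to -3. The iterate converges to (-3, -3).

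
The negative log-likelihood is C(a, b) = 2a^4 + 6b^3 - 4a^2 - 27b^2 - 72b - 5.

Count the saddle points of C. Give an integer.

3

C separates as a function of a plus a function of b, so ∇C=0 decouples.
∂C/∂a = 8a(a - 1)(a + 1) = 0 at a ∈ {-1, 0, 1}; ∂C/∂b = 18(b - 4)(b + 1) = 0 at b ∈ {-1, 4}.
The Hessian is diagonal: diag(C_aa, C_bb). Second derivatives: C_aa(-1)=16, C_aa(0)=-8, C_aa(1)=16; C_bb(-1)=-90, C_bb(4)=90.
Saddle points occur where the two diagonal entries have opposite signs: (-1, -1), (0, 4), (1, -1). Count: 3.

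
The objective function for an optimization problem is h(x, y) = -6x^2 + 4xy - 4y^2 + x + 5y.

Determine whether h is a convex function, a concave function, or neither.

concave

h is quadratic, so its Hessian is the constant matrix H = [[-12, 4], [4, -8]].
det(H) = 80, tr(H) = -20.
det(H) > 0 and tr(H) < 0, so H is negative definite everywhere: concave.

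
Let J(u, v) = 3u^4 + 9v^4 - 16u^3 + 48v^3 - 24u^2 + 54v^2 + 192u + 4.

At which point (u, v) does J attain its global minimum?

(-2, -3)

J(u,v) separates as P(u) + Q(v) + 4, so its minimum is min P + min Q + 4.
P'(u) = 12(u - 4)(u - 2)(u + 2) vanishes at u ∈ {-2, 2, 4}; Q'(v) = 36v(v + 1)(v + 3) vanishes at v ∈ {-3, -1, 0}.
Local minima of P (where P''>0): P(-2)=-304, P(4)=128. Local minima of Q: Q(-3)=-81, Q(0)=0.
So the global minimum of J is P(-2) + Q(-3) + 4 = -304 − 81 + 4 = -381, attained at (-2, -3).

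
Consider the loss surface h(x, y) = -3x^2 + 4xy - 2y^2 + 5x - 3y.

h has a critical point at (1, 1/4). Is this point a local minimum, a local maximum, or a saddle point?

The Hessian of h is constant: H = [[-6, 4], [4, -4]].
det(H) = (-6)·(-4) − 4² = 8.
det(H) > 0 and tr(H) = -10 < 0, so H is negative definite and the point is a local maximum.

local maximum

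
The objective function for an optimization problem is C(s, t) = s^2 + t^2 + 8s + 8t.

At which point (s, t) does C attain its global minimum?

C(s,t) separates as P(s) + Q(t), so its minimum is min P + min Q.
P'(s) = 2s + 8 vanishes at s ∈ {-4}; Q'(t) = 2(t + 4) vanishes at t ∈ {-4}.
Local minima of P (where P''>0): P(-4)=-16. Local minima of Q: Q(-4)=-16.
So the global minimum of C is P(-4) + Q(-4) = -16 − 16 = -32, attained at (-4, -4).

(-4, -4)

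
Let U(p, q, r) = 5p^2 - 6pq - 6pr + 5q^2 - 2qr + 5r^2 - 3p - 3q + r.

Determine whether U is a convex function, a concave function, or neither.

convex

U is quadratic, so its Hessian is the constant matrix H = [[10, -6, -6], [-6, 10, -2], [-6, -2, 10]].
Leading principal minors: 10, 64, 96.
All positive ⇒ H ≻ 0 ⇒ convex.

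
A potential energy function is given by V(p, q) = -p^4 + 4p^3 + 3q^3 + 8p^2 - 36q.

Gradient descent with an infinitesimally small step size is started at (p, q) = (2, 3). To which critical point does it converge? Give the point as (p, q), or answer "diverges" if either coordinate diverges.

V is separable, so gradient descent decouples: p follows -∂V/∂p, q follows -∂V/∂q.
∂V/∂p = -4p(p - 4)(p + 1); at p=2 this is 48, so p decreases.
∂V/∂q = 9(q - 2)(q + 2); at q=3 this is 45, so q decreases.
p converges to its nearest critical value 0 (a local min of the p-part); q converges to 2. The iterate converges to (0, 2).

(0, 2)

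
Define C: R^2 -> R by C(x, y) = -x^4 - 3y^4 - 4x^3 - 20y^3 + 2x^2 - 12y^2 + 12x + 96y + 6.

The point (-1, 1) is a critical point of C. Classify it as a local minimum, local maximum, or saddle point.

saddle point

The mixed partial ∂²C/∂x∂y is 0, so the Hessian at any point is diag(C_xx, C_yy) = diag(4(-3x^2 - 6x + 1), -12(3y^2 + 10y + 2)).
At (-1, 1): H = diag(16, -180).
The eigenvalues have opposite signs, so H is indefinite: a saddle point.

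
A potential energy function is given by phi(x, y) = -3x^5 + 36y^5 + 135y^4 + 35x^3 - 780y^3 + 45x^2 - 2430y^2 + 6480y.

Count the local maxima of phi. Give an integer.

phi separates as a function of x plus a function of y, so ∇phi=0 decouples.
∂phi/∂x = -15x(x - 3)(x + 1)(x + 2) = 0 at x ∈ {-2, -1, 0, 3}; ∂phi/∂y = 180(y - 3)(y - 1)(y + 3)(y + 4) = 0 at y ∈ {-4, -3, 1, 3}.
The Hessian is diagonal: diag(phi_xx, phi_yy). Second derivatives: phi_xx(-2)=150, phi_xx(-1)=-60, phi_xx(0)=90, phi_xx(3)=-900; phi_yy(-4)=-6300, phi_yy(-3)=4320, phi_yy(1)=-7200, phi_yy(3)=15120.
Local maxima occur where both diagonal entries negative: (-1, -4), (-1, 1), (3, -4), (3, 1). Count: 4.

4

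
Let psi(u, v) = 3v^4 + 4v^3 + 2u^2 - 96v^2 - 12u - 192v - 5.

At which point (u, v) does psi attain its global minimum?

psi(u,v) separates as P(u) + Q(v) − 5, so its minimum is min P + min Q − 5.
P'(u) = 4u - 12 vanishes at u ∈ {3}; Q'(v) = 12(v - 4)(v + 1)(v + 4) vanishes at v ∈ {-4, -1, 4}.
Local minima of P (where P''>0): P(3)=-18. Local minima of Q: Q(-4)=-256, Q(4)=-1280.
So the global minimum of psi is P(3) + Q(4) − 5 = -18 − 1280 − 5 = -1303, attained at (3, 4).

(3, 4)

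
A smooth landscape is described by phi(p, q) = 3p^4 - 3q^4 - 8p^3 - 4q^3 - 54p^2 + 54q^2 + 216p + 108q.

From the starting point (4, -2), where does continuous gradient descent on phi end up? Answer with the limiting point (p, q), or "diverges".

(3, -1)

phi is separable, so gradient descent decouples: p follows -∂phi/∂p, q follows -∂phi/∂q.
∂phi/∂p = 12(p - 3)(p - 2)(p + 3); at p=4 this is 168, so p decreases.
∂phi/∂q = -12(q - 3)(q + 1)(q + 3); at q=-2 this is -60, so q increases.
p converges to its nearest critical value 3 (a local min of the p-part); q converges to -1. The iterate converges to (3, -1).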